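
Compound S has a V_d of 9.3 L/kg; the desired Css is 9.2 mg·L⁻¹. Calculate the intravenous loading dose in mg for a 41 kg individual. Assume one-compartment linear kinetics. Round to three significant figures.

3510 mg

Vd(total) = 41 kg × 9.3 L/kg = 381.3 L
The loading dose fills Vd to the target concentration.
LD = Vd × C = 381.3 × 9.200 = 3508 mg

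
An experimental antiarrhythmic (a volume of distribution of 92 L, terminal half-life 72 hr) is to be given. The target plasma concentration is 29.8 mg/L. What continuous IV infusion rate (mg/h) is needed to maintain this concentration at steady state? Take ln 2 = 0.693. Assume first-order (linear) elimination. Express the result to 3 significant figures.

26.4 mg/h

CL = ln 2 · Vd / t½ = 0.693 × 92.00 / 72 = 0.8855 L/h
Infusion rate = CL × Css = 0.8855 × 29.8 = 26.39 mg/h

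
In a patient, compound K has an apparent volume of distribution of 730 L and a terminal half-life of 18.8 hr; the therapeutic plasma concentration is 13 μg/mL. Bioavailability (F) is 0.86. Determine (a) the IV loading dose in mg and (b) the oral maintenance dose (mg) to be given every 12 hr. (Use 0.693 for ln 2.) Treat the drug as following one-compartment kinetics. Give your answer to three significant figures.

(a) 9490 mg; (b) 4880 mg

LD = Vd × C = 730.0 × 13 = 9490 mg
CL = 0.693 × Vd / t½ = 0.693 × 730.0 / 18.8 = 26.91 L/h
D = CL × Css × τ / F = 26.91 × 13 × 12 / 0.86 = 4881 mg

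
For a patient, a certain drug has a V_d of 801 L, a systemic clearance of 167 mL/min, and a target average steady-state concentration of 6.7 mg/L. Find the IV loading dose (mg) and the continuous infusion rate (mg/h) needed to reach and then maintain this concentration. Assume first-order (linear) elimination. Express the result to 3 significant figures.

(a) 5370 mg; (b) 67.1 mg/h

Loading dose = Vd × C = 801.0 × 6.7 = 5367 mg
CL = 167 mL/min × 60/1000 = 10.02 L/h
Maintenance infusion rate = CL × Css = 10.02 × 6.7 = 67.13 mg/h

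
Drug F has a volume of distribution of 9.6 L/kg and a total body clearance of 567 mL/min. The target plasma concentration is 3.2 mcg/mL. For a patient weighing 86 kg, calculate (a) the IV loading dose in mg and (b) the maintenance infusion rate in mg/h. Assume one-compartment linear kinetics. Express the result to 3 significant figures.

(a) 2640 mg; (b) 109 mg/h

Vd(total) = 86 kg × 9.6 L/kg = 825.6 L
Loading dose = Vd × C = 825.6 × 3.2 = 2642 mg
CL = 567 mL/min × 60/1000 = 34.02 L/h
Maintenance: replace elimination → rate = CL × Css = 34.02 × 3.2 = 108.9 mg/h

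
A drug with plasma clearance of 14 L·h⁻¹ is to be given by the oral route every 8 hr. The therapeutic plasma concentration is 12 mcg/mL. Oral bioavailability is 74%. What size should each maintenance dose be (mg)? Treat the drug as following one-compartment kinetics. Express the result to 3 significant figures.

D = CL × Css × τ / F = 14.00 × 12 × 8 / 0.74 = 1816 mg

1820 mg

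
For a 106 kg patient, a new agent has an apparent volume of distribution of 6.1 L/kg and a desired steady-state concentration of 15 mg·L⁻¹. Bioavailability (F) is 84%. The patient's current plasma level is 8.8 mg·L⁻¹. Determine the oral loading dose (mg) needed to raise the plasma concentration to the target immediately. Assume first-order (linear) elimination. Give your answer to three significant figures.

Vd(total) = 106 kg × 6.1 L/kg = 646.6 L
Concentration deficit ΔC = 15 − 8.8 = 6.200 mg/L
LD = Vd × ΔC / F = 646.6 × 6.200 / 0.84 = 4773 mg

4770 mg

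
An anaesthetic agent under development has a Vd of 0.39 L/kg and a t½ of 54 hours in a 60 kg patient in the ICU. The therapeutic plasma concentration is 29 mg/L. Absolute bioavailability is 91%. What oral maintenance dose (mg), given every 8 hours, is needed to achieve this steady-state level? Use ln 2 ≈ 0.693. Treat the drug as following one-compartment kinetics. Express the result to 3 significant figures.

Vd = 0.39 L/kg × 60 kg = 23.40 L
CL = 0.693 × Vd / t½ = 0.693 × 23.40 / 54 = 0.3003 L/h
D = CL × Css × τ / F = 0.3003 × 29 × 8 / 0.91 = 76.56 mg

76.6 mg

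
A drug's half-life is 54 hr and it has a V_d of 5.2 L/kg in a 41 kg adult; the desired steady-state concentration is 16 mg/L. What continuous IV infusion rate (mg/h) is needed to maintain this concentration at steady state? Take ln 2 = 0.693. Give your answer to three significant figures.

43.8 mg/h

Vd(total) = 41 kg × 5.2 L/kg = 213.2 L
k = 0.693/54 = 0.01283 h⁻¹, so CL = k·Vd = 0.01283 × 213.2 = 2.735 L/h
Infusion rate = CL × Css = 2.735 × 16 = 43.76 mg/h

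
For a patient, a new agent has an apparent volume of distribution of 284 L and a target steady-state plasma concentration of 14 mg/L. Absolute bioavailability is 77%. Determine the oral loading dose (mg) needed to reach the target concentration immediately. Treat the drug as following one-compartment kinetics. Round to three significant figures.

5160 mg

LD = Vd × C / F = 284.0 × 14.00 / 0.77 = 5164 mg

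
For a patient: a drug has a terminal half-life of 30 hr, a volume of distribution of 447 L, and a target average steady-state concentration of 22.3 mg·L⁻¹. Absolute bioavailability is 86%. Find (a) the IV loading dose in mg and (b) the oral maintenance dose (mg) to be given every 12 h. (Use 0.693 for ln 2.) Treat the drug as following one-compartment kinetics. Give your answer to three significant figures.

LD = Vd × C = 447.0 × 22.3 = 9968 mg
CL = 0.693 × Vd / t½ = 0.693 × 447.0 / 30 = 10.33 L/h
D = CL × Css × τ / F = 10.33 × 22.3 × 12 / 0.86 = 3214 mg

(a) 9970 mg; (b) 3210 mg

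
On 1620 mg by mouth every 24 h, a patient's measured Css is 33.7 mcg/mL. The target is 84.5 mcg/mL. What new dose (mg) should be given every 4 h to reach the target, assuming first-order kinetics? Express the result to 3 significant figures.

677 mg

With linear kinetics, Css is proportional to dose rate (D/τ) at fixed clearance.
D₂ = D₁ × (Css,target / Css,current) × (τ₂/τ₁) = 1620 × (84.5/33.7) × (4/24) = 677.0 mg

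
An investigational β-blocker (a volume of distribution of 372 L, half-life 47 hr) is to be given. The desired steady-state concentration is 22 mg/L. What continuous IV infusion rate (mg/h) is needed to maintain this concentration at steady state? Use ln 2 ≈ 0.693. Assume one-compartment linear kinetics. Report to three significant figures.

121 mg/h

CL = ln 2 · Vd / t½ = 0.693 × 372.0 / 47 = 5.485 L/h
Infusion rate = CL × Css = 5.485 × 22 = 120.7 mg/h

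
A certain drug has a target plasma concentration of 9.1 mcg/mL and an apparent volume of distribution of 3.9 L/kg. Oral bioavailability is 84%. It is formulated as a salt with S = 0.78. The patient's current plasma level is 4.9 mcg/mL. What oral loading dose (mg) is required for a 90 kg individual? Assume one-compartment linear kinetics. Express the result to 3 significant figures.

Vd = 3.9 L/kg × 90 kg = 351.0 L
Concentration deficit ΔC = 9.1 − 4.9 = 4.200 mg/L
LD = Vd × ΔC / F / S = 351.0 × 4.200 / 0.84 / 0.78 = 2250 mg

2250 mg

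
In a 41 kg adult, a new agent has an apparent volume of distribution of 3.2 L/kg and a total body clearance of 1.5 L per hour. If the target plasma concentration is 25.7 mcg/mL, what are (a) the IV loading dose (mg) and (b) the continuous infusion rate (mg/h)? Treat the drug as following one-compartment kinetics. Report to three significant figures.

(a) 3370 mg; (b) 38.6 mg/h

Vd = 3.2 L/kg × 41 kg = 131.2 L
Loading: fill Vd to C_target → 131.2 L × 25.7 mg/L = 3372 mg
Maintenance infusion rate = CL × Css = 1.500 × 25.7 = 38.55 mg/h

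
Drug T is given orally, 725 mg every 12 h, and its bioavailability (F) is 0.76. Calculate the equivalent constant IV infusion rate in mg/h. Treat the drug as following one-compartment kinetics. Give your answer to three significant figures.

45.9 mg/h

Equivalent systemic input: infusion rate = F·D/τ.
Rate = 0.76 × 725 / 12 = 45.92 mg/h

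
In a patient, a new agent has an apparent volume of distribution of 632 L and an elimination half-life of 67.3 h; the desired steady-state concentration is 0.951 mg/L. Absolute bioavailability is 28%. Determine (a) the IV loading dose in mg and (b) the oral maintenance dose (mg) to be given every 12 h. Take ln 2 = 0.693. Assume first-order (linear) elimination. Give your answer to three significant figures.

LD = Vd × C = 632.0 × 0.951 = 601.0 mg
CL = 0.693 × Vd / t½ = 0.693 × 632.0 / 67.3 = 6.508 L/h
D = CL × Css × τ / F = 6.508 × 0.951 × 12 / 0.28 = 265.2 mg

(a) 601 mg; (b) 265 mg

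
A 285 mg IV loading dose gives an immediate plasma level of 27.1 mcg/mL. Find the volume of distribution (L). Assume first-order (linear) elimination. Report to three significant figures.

10.5 L

Immediately after an IV bolus, C₀ = Dose / Vd, so Vd = Dose / C₀.
Vd = 285 / 27.1 = 10.52 L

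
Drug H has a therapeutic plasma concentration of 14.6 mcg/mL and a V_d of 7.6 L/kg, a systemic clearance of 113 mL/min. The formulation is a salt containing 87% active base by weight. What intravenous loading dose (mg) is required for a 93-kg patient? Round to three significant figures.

11900 mg

Vd = 7.6 L/kg × 93 kg = 706.8 L
The loading dose fills Vd to the target concentration.
LD = Vd × C / S = 706.8 × 14.60 / 0.87 = 11860 mg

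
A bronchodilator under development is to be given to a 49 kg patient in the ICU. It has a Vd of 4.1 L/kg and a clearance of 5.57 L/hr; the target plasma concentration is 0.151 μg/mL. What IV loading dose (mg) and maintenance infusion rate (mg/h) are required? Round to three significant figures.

Vd(total) = 49 kg × 4.1 L/kg = 200.9 L
LD = Vd · C_target = 200.9 × 0.151 = 30.34 mg
Infusion rate = 5.570 L/h × 0.151 mg/L = 0.8411 mg/h

(a) 30.3 mg; (b) 0.841 mg/h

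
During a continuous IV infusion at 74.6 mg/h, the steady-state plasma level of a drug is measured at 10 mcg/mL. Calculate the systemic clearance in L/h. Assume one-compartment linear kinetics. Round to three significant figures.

At steady state, infusion rate = CL × Css, so CL = rate / Css.
CL = 74.6 / 10 = 7.460 L/h

7.46 L/h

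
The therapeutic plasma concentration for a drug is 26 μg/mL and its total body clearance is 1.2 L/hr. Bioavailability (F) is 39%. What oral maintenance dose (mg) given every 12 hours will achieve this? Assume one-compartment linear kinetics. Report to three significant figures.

960 mg

At steady state, dose per interval replaces the amount cleared in that interval: F·D/τ = CL·Css.
D = CL × Css × τ / F = 1.200 × 26 × 12 / 0.39 = 960.0 mg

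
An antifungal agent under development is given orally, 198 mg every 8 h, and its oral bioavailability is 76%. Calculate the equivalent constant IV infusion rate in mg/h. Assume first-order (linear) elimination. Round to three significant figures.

Equivalent systemic input: infusion rate = F·D/τ.
Rate = 0.76 × 198 / 8 = 18.81 mg/h

18.8 mg/h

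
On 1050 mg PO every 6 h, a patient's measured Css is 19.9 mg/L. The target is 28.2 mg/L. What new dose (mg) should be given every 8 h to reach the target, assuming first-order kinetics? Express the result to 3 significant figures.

1980 mg

With linear kinetics, Css is proportional to dose rate (D/τ) at fixed clearance.
D₂ = D₁ × (Css,target / Css,current) × (τ₂/τ₁) = 1050 × (28.2/19.9) × (8/6) = 1984 mg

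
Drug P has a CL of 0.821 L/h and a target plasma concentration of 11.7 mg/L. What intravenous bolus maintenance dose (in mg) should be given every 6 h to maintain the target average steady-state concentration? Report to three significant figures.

At steady state, dose per interval replaces the amount cleared in that interval: D/τ = CL·Css.
D = CL × Css × τ = 0.8210 × 11.7 × 6 = 57.63 mg

57.6 mg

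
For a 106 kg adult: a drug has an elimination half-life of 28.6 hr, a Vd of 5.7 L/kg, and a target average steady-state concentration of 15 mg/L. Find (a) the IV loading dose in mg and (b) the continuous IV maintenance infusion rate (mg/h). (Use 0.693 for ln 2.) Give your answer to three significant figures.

(a) 9060 mg; (b) 220 mg/h

Vd(total) = 106 kg × 5.7 L/kg = 604.2 L
LD = Vd × C = 604.2 × 15 = 9063 mg
CL = 0.693 × Vd / t½ = 0.693 × 604.2 / 28.6 = 14.64 L/h
Infusion rate = CL × Css = 14.64 × 15 = 219.6 mg/h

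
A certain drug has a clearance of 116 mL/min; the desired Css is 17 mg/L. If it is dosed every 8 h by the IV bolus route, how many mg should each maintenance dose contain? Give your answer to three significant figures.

947 mg

CL = 116 mL/min × 60/1000 = 6.960 L/h
At steady state, dose per interval replaces the amount cleared in that interval: D/τ = CL·Css.
D = CL × Css × τ = 6.960 × 17 × 8 = 946.6 mg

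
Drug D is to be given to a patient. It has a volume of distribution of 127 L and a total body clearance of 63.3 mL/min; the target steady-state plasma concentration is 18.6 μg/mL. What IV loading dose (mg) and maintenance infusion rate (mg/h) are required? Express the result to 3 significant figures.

Loading dose = Vd × C = 127.0 × 18.6 = 2362 mg
CL = 63.3 mL/min × 60/1000 = 3.798 L/h
Maintenance: replace elimination → rate = CL × Css = 3.798 × 18.6 = 70.64 mg/h

(a) 2360 mg; (b) 70.6 mg/h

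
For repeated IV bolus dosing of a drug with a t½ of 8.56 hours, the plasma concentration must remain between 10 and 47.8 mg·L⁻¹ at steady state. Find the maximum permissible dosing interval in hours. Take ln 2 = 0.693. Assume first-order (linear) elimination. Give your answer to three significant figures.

19.3 h

k = 0.693 / t½ = 0.693 / 8.56 = 0.08096 h⁻¹
Between IV bolus doses, concentration decays as C = C₀·e^(−kτ), so C_peak/C_trough = e^(kτ).
τ_max = ln(C_peak/C_trough) / k = ln(47.8/10) / 0.08096 = 1.564 / 0.08096 = 19.32 h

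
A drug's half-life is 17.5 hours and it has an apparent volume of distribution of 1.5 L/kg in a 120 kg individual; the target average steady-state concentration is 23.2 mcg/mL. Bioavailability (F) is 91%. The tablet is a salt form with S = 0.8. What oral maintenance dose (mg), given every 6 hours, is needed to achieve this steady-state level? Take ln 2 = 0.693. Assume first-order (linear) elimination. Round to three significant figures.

Vd = 1.5 L/kg × 120 kg = 180.0 L
CL = 0.693 × Vd / t½ = 0.693 × 180.0 / 17.5 = 7.128 L/h
D = CL × Css × τ / F / S = 7.128 × 23.2 × 6 / 0.91 / 0.8 = 1363 mg

1360 mg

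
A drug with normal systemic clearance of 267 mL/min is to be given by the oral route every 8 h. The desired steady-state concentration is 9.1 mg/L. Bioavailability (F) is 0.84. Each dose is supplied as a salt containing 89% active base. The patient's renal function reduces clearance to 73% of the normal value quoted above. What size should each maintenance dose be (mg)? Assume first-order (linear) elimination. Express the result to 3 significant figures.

Convert clearance: 267 mL/min × 60 min/h ÷ 1000 mL/L = 16.02 L/h
Patient clearance = 0.73 × 16.02 = 11.69 L/h
At steady state, dose per interval replaces the amount cleared in that interval: F·S·D/τ = CL·Css.
D = CL × Css × τ / F / S = 11.69 × 9.1 × 8 / 0.84 / 0.89 = 1138 mg

1140 mg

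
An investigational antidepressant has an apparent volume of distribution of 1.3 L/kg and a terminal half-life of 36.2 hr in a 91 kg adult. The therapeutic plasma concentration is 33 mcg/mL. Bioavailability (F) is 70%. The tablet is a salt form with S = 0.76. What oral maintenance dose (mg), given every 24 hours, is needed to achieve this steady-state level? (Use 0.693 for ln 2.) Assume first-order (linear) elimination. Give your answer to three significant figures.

3370 mg

Vd = 1.3 L/kg × 91 kg = 118.3 L
CL = 0.693 × Vd / t½ = 0.693 × 118.3 / 36.2 = 2.265 L/h
D = CL × Css × τ / F / S = 2.265 × 33 × 24 / 0.7 / 0.76 = 3372 mg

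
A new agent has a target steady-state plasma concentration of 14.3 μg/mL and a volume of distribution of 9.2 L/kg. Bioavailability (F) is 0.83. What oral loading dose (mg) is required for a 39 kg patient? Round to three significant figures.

6180 mg

Total Vd = 9.2 × 39 = 358.8 L
The loading dose fills Vd to the target concentration.
LD = Vd × C / F = 358.8 × 14.30 / 0.83 = 6182 mg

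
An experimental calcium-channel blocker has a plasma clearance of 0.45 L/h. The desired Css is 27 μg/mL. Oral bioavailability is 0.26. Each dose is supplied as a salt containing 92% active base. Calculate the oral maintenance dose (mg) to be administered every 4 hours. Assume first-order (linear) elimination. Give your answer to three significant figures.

203 mg

D = CL × Css × τ / F / S = 0.4500 × 27 × 4 / 0.26 / 0.92 = 203.2 mg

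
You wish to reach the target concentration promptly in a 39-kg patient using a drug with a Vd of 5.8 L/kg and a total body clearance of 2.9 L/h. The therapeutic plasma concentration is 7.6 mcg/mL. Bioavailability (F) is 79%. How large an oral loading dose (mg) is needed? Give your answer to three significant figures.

2180 mg

Vd = 5.8 L/kg × 39 kg = 226.2 L
LD = Vd × C / F = 226.2 × 7.600 / 0.79 = 2176 mg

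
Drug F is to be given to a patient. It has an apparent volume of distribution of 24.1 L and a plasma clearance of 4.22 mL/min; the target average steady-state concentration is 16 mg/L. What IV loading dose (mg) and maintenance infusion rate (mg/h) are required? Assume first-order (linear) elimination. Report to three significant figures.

(a) 386 mg; (b) 4.05 mg/h

LD = Vd · C_target = 24.10 × 16 = 385.6 mg
Convert clearance: 4.22 mL/min × 60 min/h ÷ 1000 mL/L = 0.2532 L/h
Maintenance infusion rate = CL × Css = 0.2532 × 16 = 4.051 mg/h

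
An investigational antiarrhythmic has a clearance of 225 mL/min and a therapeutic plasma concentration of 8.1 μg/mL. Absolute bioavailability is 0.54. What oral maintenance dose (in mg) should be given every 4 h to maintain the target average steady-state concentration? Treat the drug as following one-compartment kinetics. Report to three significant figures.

810 mg

Convert clearance: 225 mL/min × 60 min/h ÷ 1000 mL/L = 13.50 L/h
D = CL × Css × τ / F = 13.50 × 8.1 × 4 / 0.54 = 810.0 mg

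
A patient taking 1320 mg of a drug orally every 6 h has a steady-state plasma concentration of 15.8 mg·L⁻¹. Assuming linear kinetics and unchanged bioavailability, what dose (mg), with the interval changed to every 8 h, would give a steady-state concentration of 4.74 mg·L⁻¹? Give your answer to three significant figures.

528 mg

With linear kinetics, Css is proportional to dose rate (D/τ) at fixed clearance.
D₂ = D₁ × (Css,target / Css,current) × (τ₂/τ₁) = 1320 × (4.74/15.8) × (8/6) = 528.0 mg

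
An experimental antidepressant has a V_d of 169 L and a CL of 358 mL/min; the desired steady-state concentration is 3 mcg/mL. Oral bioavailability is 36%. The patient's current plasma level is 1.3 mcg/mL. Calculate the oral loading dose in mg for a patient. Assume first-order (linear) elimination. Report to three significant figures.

Concentration deficit ΔC = 3 − 1.3 = 1.700 mg/L
LD = Vd × ΔC / F = 169.0 × 1.700 / 0.36 = 798.1 mg

798 mg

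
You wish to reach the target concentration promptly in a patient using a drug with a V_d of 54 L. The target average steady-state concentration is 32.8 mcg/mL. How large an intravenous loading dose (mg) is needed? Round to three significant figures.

1770 mg

The loading dose fills Vd to the target concentration.
LD = Vd × C = 54.00 × 32.80 = 1771 mg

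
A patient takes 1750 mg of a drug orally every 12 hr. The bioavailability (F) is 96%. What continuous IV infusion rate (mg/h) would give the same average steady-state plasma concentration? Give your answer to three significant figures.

140 mg/h

Equivalent systemic input: infusion rate = F·D/τ.
Rate = 0.96 × 1750 / 12 = 140.0 mg/h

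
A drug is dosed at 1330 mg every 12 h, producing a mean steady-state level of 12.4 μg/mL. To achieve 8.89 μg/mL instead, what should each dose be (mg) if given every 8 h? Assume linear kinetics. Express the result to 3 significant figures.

636 mg

For first-order elimination, Css ∝ F·D/(CL·τ); F and CL are unchanged, so Css ∝ D/τ.
D₂ = D₁ × (Css,target / Css,current) × (τ₂/τ₁) = 1330 × (8.89/12.4) × (8/12) = 635.7 mg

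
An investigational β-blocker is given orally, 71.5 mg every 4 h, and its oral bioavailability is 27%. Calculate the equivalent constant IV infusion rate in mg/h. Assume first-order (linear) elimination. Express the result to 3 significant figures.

Equivalent systemic input: infusion rate = F·D/τ.
Rate = 0.27 × 71.5 / 4 = 4.826 mg/h

4.83 mg/h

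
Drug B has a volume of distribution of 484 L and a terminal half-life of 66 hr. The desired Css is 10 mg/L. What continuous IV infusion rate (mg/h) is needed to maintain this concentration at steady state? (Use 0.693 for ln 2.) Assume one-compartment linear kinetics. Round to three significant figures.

k = 0.693/66 = 0.01050 h⁻¹, so CL = k·Vd = 0.01050 × 484.0 = 5.082 L/h
Infusion rate = CL × Css = 5.082 × 10 = 50.82 mg/h

50.8 mg/h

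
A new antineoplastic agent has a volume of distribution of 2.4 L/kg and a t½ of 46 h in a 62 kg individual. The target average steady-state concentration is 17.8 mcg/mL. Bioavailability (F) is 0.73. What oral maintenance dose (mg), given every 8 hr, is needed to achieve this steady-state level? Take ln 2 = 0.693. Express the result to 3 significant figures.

Vd(total) = 62 kg × 2.4 L/kg = 148.8 L
CL = ln 2 · Vd / t½ = 0.693 × 148.8 / 46 = 2.242 L/h
D = CL × Css × τ / F = 2.242 × 17.8 × 8 / 0.73 = 437.3 mg

437 mg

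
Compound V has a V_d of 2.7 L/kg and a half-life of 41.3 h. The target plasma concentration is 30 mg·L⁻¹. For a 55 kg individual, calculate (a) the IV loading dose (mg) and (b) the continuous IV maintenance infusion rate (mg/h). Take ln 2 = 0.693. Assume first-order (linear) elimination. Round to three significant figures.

(a) 4460 mg; (b) 74.8 mg/h

Vd(total) = 55 kg × 2.7 L/kg = 148.5 L
LD = Vd × C = 148.5 × 30 = 4455 mg
CL = 0.693 × Vd / t½ = 0.693 × 148.5 / 41.3 = 2.492 L/h
Infusion rate = CL × Css = 2.492 × 30 = 74.76 mg/h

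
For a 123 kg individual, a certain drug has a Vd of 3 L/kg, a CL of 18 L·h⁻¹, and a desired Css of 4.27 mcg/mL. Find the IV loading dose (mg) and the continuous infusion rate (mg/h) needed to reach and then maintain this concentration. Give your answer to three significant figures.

Vd = 3 L/kg × 123 kg = 369.0 L
Loading dose = Vd × C = 369.0 × 4.27 = 1576 mg
Infusion rate = 18.00 L/h × 4.27 mg/L = 76.86 mg/h

(a) 1580 mg; (b) 76.9 mg/h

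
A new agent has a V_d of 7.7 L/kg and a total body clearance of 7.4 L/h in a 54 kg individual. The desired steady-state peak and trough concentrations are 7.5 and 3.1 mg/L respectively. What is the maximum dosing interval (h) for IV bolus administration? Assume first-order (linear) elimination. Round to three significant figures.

Vd(total) = 54 kg × 7.7 L/kg = 415.8 L
k = CL / Vd = 7.400 / 415.8 = 0.01780 h⁻¹
Between IV bolus doses, concentration decays as C = C₀·e^(−kτ), so C_peak/C_trough = e^(kτ).
τ_max = ln(C_peak/C_trough) / k = ln(7.5/3.1) / 0.01780 = 0.8835 / 0.01780 = 49.63 h

49.6 h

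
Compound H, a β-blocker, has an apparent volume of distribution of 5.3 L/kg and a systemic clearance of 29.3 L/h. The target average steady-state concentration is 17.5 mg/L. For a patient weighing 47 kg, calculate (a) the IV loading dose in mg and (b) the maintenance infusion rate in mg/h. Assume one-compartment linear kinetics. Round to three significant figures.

(a) 4360 mg; (b) 513 mg/h

Vd = 5.3 L/kg × 47 kg = 249.1 L
Loading: fill Vd to C_target → 249.1 L × 17.5 mg/L = 4359 mg
Maintenance: replace elimination → rate = CL × Css = 29.30 × 17.5 = 512.8 mg/h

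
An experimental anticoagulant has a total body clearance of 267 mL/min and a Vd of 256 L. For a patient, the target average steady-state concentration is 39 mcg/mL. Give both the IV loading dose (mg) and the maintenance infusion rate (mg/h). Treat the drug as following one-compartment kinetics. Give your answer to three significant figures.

(a) 9980 mg; (b) 625 mg/h

Loading: fill Vd to C_target → 256.0 L × 39 mg/L = 9984 mg
CL = 267 mL/min = 267 × 0.06 = 16.02 L/h
Maintenance: replace elimination → rate = CL × Css = 16.02 × 39 = 624.8 mg/h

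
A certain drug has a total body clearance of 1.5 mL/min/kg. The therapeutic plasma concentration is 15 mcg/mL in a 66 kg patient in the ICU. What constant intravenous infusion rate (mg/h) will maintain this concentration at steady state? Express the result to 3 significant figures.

CL = 1.5 mL/min/kg × 66 kg = 99.00 mL/min = 99.00 × 60/1000 = 5.940 L/h
Rate = CL × Css = 5.940 × 15 = 89.10 mg/h

89.1 mg/h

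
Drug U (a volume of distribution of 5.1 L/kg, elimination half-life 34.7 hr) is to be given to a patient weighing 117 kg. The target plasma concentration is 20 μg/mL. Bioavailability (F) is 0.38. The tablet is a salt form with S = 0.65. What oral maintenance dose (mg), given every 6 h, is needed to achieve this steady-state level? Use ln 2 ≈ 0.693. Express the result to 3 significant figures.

Total Vd = 5.1 × 117 = 596.7 L
CL = ln 2 · Vd / t½ = 0.693 × 596.7 / 34.7 = 11.92 L/h
D = CL × Css × τ / F / S = 11.92 × 20 × 6 / 0.38 / 0.65 = 5791 mg

5790 mg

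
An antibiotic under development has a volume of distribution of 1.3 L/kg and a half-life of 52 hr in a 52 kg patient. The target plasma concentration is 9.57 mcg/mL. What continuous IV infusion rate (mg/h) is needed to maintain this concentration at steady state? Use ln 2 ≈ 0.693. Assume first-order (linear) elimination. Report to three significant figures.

Vd(total) = 52 kg × 1.3 L/kg = 67.60 L
CL = ln 2 · Vd / t½ = 0.693 × 67.60 / 52 = 0.9009 L/h
Infusion rate = CL × Css = 0.9009 × 9.57 = 8.622 mg/h

8.62 mg/h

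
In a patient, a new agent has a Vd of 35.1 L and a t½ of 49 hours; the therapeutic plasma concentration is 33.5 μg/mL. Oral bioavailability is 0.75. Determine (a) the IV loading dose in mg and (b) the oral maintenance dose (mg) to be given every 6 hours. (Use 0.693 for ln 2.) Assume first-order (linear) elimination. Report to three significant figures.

(a) 1180 mg; (b) 133 mg

LD = Vd × C = 35.10 × 33.5 = 1176 mg
CL = 0.693 × Vd / t½ = 0.693 × 35.10 / 49 = 0.4964 L/h
D = CL × Css × τ / F = 0.4964 × 33.5 × 6 / 0.75 = 133.0 mg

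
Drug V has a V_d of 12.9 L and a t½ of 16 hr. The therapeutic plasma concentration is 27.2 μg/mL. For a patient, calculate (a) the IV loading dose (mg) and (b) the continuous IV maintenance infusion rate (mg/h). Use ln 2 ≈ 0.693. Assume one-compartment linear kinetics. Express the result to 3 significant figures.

LD = Vd × C = 12.90 × 27.2 = 350.9 mg
CL = 0.693 × Vd / t½ = 0.693 × 12.90 / 16 = 0.5587 L/h
Infusion rate = CL × Css = 0.5587 × 27.2 = 15.20 mg/h

(a) 351 mg; (b) 15.2 mg/h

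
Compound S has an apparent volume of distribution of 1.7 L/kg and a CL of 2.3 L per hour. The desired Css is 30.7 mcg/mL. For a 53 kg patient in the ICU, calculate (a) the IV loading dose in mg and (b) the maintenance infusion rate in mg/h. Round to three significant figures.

(a) 2770 mg; (b) 70.6 mg/h

Total Vd = 1.7 × 53 = 90.10 L
Loading dose = Vd × C = 90.10 × 30.7 = 2766 mg
Maintenance infusion rate = CL × Css = 2.300 × 30.7 = 70.61 mg/h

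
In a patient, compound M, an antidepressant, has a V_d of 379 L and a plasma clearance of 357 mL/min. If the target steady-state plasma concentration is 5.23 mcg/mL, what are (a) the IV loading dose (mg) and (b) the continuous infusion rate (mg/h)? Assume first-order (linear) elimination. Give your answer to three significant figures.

LD = Vd · C_target = 379.0 × 5.23 = 1982 mg
CL = 357 mL/min × 60/1000 = 21.42 L/h
Infusion rate = 21.42 L/h × 5.23 mg/L = 112.0 mg/h

(a) 1980 mg; (b) 112 mg/h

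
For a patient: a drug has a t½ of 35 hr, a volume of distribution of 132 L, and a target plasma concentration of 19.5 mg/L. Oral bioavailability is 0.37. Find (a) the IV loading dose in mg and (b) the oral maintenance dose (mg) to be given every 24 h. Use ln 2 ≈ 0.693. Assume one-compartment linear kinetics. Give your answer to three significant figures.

(a) 2570 mg; (b) 3310 mg

LD = Vd × C = 132.0 × 19.5 = 2574 mg
CL = 0.693 × Vd / t½ = 0.693 × 132.0 / 35 = 2.614 L/h
D = CL × Css × τ / F = 2.614 × 19.5 × 24 / 0.37 = 3306 mg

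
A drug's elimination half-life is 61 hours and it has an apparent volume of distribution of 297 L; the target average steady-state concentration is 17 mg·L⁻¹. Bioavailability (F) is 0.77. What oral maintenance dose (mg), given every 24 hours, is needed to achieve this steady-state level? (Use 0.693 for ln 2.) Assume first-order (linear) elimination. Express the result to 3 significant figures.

1790 mg

CL = 0.693 × Vd / t½ = 0.693 × 297.0 / 61 = 3.374 L/h
D = CL × Css × τ / F = 3.374 × 17 × 24 / 0.77 = 1788 mg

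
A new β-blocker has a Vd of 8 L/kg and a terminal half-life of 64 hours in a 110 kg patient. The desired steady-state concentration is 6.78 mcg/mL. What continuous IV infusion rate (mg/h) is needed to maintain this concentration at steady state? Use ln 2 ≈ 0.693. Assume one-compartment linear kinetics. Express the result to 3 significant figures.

Total Vd = 8 × 110 = 880.0 L
k = 0.693/64 = 0.01083 h⁻¹, so CL = k·Vd = 0.01083 × 880.0 = 9.530 L/h
Infusion rate = CL × Css = 9.530 × 6.78 = 64.61 mg/h

64.6 mg/h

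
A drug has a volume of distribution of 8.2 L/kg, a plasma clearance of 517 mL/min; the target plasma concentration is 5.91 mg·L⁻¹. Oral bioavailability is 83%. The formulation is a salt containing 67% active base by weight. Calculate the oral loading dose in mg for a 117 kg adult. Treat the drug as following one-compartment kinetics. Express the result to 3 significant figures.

Vd(total) = 117 kg × 8.2 L/kg = 959.4 L
LD = Vd × C / F / S = 959.4 × 5.910 / 0.83 / 0.67 = 10200 mg

10200 mg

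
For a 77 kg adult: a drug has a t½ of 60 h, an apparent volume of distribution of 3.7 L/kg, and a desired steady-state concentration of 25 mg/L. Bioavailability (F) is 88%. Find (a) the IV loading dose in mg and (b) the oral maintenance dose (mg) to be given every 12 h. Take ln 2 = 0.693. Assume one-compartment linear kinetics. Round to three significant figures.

(a) 7120 mg; (b) 1120 mg

Vd(total) = 77 kg × 3.7 L/kg = 284.9 L
LD = Vd × C = 284.9 × 25 = 7123 mg
CL = 0.693 × Vd / t½ = 0.693 × 284.9 / 60 = 3.291 L/h
D = CL × Css × τ / F = 3.291 × 25 × 12 / 0.88 = 1122 mg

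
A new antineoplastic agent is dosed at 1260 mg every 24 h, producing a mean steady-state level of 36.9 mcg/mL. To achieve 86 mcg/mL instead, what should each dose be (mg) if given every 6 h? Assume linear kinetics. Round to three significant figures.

For first-order elimination, Css ∝ F·D/(CL·τ); F and CL are unchanged, so Css ∝ D/τ.
D₂ = D₁ × (Css,target / Css,current) × (τ₂/τ₁) = 1260 × (86/36.9) × (6/24) = 734.1 mg

734 mg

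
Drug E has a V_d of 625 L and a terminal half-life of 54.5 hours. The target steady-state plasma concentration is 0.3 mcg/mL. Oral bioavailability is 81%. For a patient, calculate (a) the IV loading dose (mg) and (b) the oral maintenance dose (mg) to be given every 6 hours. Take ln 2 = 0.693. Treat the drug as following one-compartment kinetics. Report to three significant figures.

(a) 188 mg; (b) 17.7 mg

LD = Vd × C = 625.0 × 0.3 = 187.5 mg
CL = 0.693 × Vd / t½ = 0.693 × 625.0 / 54.5 = 7.947 L/h
D = CL × Css × τ / F = 7.947 × 0.3 × 6 / 0.81 = 17.66 mg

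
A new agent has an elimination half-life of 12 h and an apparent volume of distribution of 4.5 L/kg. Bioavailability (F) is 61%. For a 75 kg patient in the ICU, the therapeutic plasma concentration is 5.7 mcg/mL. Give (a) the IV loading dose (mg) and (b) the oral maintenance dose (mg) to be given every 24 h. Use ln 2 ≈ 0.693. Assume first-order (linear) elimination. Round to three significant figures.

Total Vd = 4.5 × 75 = 337.5 L
LD = Vd × C = 337.5 × 5.7 = 1924 mg
CL = 0.693 × Vd / t½ = 0.693 × 337.5 / 12 = 19.49 L/h
D = CL × Css × τ / F = 19.49 × 5.7 × 24 / 0.61 = 4371 mg

(a) 1920 mg; (b) 4370 mg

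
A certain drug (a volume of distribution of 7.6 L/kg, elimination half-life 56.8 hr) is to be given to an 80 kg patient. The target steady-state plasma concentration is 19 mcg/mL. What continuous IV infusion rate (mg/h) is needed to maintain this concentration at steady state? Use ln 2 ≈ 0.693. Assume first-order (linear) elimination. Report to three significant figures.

Vd(total) = 80 kg × 7.6 L/kg = 608.0 L
CL = ln 2 · Vd / t½ = 0.693 × 608.0 / 56.8 = 7.418 L/h
Infusion rate = CL × Css = 7.418 × 19 = 140.9 mg/h

141 mg/h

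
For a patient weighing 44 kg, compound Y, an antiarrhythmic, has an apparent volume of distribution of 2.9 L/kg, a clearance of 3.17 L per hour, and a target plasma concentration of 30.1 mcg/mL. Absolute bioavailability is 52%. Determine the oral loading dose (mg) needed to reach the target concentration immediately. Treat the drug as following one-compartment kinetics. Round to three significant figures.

7390 mg

Vd(total) = 44 kg × 2.9 L/kg = 127.6 L
The loading dose fills Vd to the target concentration.
LD = Vd × C / F = 127.6 × 30.10 / 0.52 = 7386 mg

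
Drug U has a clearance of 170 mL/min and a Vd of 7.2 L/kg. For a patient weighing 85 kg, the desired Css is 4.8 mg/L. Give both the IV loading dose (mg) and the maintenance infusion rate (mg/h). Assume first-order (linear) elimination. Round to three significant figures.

Vd(total) = 85 kg × 7.2 L/kg = 612.0 L
Loading: fill Vd to C_target → 612.0 L × 4.8 mg/L = 2938 mg
CL = 170 mL/min × 60/1000 = 10.20 L/h
Maintenance: replace elimination → rate = CL × Css = 10.20 × 4.8 = 48.96 mg/h

(a) 2940 mg; (b) 49.0 mg/h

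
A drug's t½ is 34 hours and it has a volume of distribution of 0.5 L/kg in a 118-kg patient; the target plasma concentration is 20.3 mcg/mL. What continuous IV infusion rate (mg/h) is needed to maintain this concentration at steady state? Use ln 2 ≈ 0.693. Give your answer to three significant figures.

24.4 mg/h

Vd = 0.5 L/kg × 118 kg = 59.00 L
k = 0.693/34 = 0.02038 h⁻¹, so CL = k·Vd = 0.02038 × 59.00 = 1.202 L/h
Infusion rate = CL × Css = 1.202 × 20.3 = 24.40 mg/h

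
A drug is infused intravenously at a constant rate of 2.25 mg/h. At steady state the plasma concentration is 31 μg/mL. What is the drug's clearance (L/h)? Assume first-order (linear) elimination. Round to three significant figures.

0.0726 L/h

At steady state, infusion rate = CL × Css, so CL = rate / Css.
CL = 2.25 / 31 = 0.07258 L/h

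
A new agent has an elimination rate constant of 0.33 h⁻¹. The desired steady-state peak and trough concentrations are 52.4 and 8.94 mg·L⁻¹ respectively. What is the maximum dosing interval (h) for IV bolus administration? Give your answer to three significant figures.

Between IV bolus doses, concentration decays as C = C₀·e^(−kτ), so C_peak/C_trough = e^(kτ).
τ_max = ln(C_peak/C_trough) / k = ln(52.4/8.94) / 0.3300 = 1.768 / 0.3300 = 5.358 h

5.36 h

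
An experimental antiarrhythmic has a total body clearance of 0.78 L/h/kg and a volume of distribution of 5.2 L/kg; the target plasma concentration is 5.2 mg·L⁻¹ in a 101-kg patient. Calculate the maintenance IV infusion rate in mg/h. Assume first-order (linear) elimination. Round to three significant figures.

CL = 0.78 L/h/kg × 101 kg = 78.78 L/h
Rate = CL × Css = 78.78 × 5.2 = 409.7 mg/h

410 mg/h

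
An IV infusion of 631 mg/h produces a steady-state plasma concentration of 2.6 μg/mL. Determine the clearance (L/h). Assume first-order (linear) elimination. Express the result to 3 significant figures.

243 L/h

At steady state, infusion rate = CL × Css, so CL = rate / Css.
CL = 631 / 2.6 = 242.7 L/h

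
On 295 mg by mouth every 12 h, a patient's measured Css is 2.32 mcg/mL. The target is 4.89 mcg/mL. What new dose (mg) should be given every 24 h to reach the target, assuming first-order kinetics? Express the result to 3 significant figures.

1240 mg

For first-order elimination, Css ∝ F·D/(CL·τ); F and CL are unchanged, so Css ∝ D/τ.
D₂ = D₁ × (Css,target / Css,current) × (τ₂/τ₁) = 295 × (4.89/2.32) × (24/12) = 1244 mg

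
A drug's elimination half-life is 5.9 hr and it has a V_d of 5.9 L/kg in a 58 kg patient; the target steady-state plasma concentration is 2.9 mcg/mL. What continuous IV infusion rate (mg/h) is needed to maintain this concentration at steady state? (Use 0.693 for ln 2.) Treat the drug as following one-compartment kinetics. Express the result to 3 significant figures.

Vd = 5.9 L/kg × 58 kg = 342.2 L
CL = ln 2 · Vd / t½ = 0.693 × 342.2 / 5.9 = 40.19 L/h
Infusion rate = CL × Css = 40.19 × 2.9 = 116.6 mg/h

117 mg/h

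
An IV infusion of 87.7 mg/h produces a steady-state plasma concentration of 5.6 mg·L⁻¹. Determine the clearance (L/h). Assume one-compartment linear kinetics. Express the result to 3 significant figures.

At steady state, infusion rate = CL × Css, so CL = rate / Css.
CL = 87.7 / 5.6 = 15.66 L/h

15.7 L/h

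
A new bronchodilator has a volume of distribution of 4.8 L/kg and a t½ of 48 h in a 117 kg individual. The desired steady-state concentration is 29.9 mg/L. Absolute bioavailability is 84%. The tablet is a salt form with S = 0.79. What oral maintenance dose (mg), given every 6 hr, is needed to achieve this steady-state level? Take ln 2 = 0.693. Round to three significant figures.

2190 mg

Total Vd = 4.8 × 117 = 561.6 L
CL = 0.693 × Vd / t½ = 0.693 × 561.6 / 48 = 8.108 L/h
D = CL × Css × τ / F / S = 8.108 × 29.9 × 6 / 0.84 / 0.79 = 2192 mg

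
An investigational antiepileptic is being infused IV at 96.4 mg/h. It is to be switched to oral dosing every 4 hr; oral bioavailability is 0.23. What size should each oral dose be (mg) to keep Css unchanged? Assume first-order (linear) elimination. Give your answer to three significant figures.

To maintain the same Css, the systemic dosing rate must be unchanged: F·D/τ = infusion rate.
D = rate × τ / F = 96.4 × 4 / 0.23 = 1677 mg

1680 mg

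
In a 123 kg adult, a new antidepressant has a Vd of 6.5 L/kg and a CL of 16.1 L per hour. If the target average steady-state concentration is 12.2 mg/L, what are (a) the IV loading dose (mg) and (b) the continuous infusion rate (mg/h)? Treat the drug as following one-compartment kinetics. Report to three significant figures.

Total Vd = 6.5 × 123 = 799.5 L
Loading: fill Vd to C_target → 799.5 L × 12.2 mg/L = 9754 mg
Infusion rate = 16.10 L/h × 12.2 mg/L = 196.4 mg/h

(a) 9750 mg; (b) 196 mg/h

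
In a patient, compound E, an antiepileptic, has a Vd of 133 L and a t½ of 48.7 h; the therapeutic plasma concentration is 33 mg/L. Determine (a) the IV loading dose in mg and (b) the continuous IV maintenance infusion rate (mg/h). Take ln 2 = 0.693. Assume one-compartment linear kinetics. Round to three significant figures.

LD = Vd × C = 133.0 × 33 = 4389 mg
CL = 0.693 × Vd / t½ = 0.693 × 133.0 / 48.7 = 1.893 L/h
Infusion rate = CL × Css = 1.893 × 33 = 62.47 mg/h

(a) 4390 mg; (b) 62.5 mg/h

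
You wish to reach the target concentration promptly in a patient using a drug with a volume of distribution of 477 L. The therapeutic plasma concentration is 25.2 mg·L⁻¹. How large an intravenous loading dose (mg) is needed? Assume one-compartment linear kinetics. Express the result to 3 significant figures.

12000 mg

The loading dose fills Vd to the target concentration.
LD = Vd × C = 477.0 × 25.20 = 12020 mg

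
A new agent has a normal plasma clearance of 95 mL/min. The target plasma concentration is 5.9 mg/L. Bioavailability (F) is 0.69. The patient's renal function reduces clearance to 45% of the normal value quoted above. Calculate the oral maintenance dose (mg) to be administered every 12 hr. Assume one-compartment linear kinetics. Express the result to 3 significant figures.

263 mg

Convert clearance: 95 mL/min × 60 min/h ÷ 1000 mL/L = 5.700 L/h
Patient clearance = 0.45 × 5.700 = 2.565 L/h
D = CL × Css × τ / F = 2.565 × 5.9 × 12 / 0.69 = 263.2 mg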